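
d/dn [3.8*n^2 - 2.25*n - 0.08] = 7.6*n - 2.25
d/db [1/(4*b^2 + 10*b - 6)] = (-4*b - 5)/(2*(2*b^2 + 5*b - 3)^2)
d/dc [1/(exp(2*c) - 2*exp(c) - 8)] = 2*(1 - exp(c))*exp(c)/(-exp(2*c) + 2*exp(c) + 8)^2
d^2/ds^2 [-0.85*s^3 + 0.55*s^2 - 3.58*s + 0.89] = 1.1 - 5.1*s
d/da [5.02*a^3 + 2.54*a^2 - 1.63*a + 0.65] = 15.06*a^2 + 5.08*a - 1.63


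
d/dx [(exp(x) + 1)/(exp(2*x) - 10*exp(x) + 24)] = (-2*(exp(x) - 5)*(exp(x) + 1) + exp(2*x) - 10*exp(x) + 24)*exp(x)/(exp(2*x) - 10*exp(x) + 24)^2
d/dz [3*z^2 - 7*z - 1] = 6*z - 7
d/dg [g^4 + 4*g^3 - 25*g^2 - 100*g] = 4*g^3 + 12*g^2 - 50*g - 100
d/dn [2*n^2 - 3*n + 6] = 4*n - 3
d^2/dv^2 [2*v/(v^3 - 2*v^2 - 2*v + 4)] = 4*(v*(-3*v^2 + 4*v + 2)^2 + (-3*v^2 - v*(3*v - 2) + 4*v + 2)*(v^3 - 2*v^2 - 2*v + 4))/(v^3 - 2*v^2 - 2*v + 4)^3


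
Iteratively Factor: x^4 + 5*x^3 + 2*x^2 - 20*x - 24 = (x + 3)*(x^3 + 2*x^2 - 4*x - 8) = (x + 2)*(x + 3)*(x^2 - 4) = (x + 2)^2*(x + 3)*(x - 2)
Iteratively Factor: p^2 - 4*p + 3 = (p - 1)*(p - 3)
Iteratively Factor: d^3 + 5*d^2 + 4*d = (d)*(d^2 + 5*d + 4) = d*(d + 1)*(d + 4)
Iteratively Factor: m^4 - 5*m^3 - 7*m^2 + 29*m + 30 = (m - 5)*(m^3 - 7*m - 6) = (m - 5)*(m + 2)*(m^2 - 2*m - 3) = (m - 5)*(m - 3)*(m + 2)*(m + 1)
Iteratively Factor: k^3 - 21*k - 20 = (k + 4)*(k^2 - 4*k - 5) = (k + 1)*(k + 4)*(k - 5)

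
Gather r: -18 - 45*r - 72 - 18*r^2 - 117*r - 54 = -18*r^2 - 162*r - 144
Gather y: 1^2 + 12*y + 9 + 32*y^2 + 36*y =32*y^2 + 48*y + 10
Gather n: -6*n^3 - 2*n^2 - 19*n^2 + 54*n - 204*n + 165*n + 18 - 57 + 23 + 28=-6*n^3 - 21*n^2 + 15*n + 12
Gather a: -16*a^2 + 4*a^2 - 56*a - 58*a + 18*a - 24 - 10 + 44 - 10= -12*a^2 - 96*a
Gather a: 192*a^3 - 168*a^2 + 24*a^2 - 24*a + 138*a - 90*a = 192*a^3 - 144*a^2 + 24*a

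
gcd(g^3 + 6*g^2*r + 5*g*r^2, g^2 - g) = g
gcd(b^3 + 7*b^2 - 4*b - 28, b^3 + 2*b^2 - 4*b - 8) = b^2 - 4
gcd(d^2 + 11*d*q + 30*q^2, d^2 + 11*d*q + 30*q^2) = d^2 + 11*d*q + 30*q^2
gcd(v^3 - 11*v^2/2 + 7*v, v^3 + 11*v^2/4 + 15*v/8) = v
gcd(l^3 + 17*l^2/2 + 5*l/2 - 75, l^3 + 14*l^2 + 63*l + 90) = l^2 + 11*l + 30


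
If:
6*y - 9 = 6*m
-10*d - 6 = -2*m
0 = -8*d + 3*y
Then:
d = -27/14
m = -93/14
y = -36/7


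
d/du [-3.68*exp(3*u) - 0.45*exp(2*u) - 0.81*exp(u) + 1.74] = (-11.04*exp(2*u) - 0.9*exp(u) - 0.81)*exp(u)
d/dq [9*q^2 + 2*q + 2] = 18*q + 2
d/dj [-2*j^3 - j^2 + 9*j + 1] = -6*j^2 - 2*j + 9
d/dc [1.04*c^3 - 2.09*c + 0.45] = 3.12*c^2 - 2.09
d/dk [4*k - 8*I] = 4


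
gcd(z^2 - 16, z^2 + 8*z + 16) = z + 4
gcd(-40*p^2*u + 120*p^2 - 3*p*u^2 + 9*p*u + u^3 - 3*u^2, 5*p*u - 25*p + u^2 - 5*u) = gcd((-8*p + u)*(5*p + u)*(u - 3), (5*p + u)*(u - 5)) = 5*p + u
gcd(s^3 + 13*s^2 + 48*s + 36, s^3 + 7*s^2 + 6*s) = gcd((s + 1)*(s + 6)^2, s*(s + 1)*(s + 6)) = s^2 + 7*s + 6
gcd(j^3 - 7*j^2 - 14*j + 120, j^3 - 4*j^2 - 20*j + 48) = j^2 - 2*j - 24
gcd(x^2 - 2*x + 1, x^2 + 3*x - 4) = x - 1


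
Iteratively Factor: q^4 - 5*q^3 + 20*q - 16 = (q - 4)*(q^3 - q^2 - 4*q + 4) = (q - 4)*(q + 2)*(q^2 - 3*q + 2) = (q - 4)*(q - 1)*(q + 2)*(q - 2)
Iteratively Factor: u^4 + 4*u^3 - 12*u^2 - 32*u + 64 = (u - 2)*(u^3 + 6*u^2 - 32) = (u - 2)*(u + 4)*(u^2 + 2*u - 8) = (u - 2)^2*(u + 4)*(u + 4)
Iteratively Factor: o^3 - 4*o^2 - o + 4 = (o - 4)*(o^2 - 1) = (o - 4)*(o - 1)*(o + 1)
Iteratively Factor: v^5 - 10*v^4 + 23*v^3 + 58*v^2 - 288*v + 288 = (v - 3)*(v^4 - 7*v^3 + 2*v^2 + 64*v - 96) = (v - 3)*(v - 2)*(v^3 - 5*v^2 - 8*v + 48) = (v - 4)*(v - 3)*(v - 2)*(v^2 - v - 12) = (v - 4)*(v - 3)*(v - 2)*(v + 3)*(v - 4)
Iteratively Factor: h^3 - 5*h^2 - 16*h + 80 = (h - 5)*(h^2 - 16) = (h - 5)*(h - 4)*(h + 4)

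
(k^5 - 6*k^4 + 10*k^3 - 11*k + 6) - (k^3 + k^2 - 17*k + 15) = k^5 - 6*k^4 + 9*k^3 - k^2 + 6*k - 9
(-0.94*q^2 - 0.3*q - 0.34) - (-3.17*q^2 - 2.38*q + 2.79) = 2.23*q^2 + 2.08*q - 3.13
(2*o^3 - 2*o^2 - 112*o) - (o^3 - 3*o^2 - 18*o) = o^3 + o^2 - 94*o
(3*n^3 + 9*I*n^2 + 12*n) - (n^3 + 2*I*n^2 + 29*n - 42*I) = 2*n^3 + 7*I*n^2 - 17*n + 42*I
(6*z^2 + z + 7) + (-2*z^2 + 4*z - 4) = 4*z^2 + 5*z + 3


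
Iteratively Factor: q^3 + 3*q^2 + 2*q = (q)*(q^2 + 3*q + 2) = q*(q + 2)*(q + 1)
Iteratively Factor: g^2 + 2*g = (g + 2)*(g)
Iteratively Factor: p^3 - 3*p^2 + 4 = (p - 2)*(p^2 - p - 2) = (p - 2)^2*(p + 1)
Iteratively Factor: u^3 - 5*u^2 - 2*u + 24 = (u + 2)*(u^2 - 7*u + 12) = (u - 4)*(u + 2)*(u - 3)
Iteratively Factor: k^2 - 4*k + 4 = (k - 2)*(k - 2)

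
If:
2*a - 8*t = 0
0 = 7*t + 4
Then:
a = -16/7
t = -4/7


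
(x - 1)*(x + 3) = x^2 + 2*x - 3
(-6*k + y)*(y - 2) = -6*k*y + 12*k + y^2 - 2*y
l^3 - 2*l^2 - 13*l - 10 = (l - 5)*(l + 1)*(l + 2)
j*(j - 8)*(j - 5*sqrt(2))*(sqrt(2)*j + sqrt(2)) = sqrt(2)*j^4 - 10*j^3 - 7*sqrt(2)*j^3 - 8*sqrt(2)*j^2 + 70*j^2 + 80*j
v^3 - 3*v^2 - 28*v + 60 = (v - 6)*(v - 2)*(v + 5)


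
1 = 1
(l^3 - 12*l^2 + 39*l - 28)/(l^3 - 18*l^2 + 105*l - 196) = (l - 1)/(l - 7)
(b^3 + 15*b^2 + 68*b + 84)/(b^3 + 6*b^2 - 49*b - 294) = (b + 2)/(b - 7)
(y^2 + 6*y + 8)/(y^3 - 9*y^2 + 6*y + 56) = (y + 4)/(y^2 - 11*y + 28)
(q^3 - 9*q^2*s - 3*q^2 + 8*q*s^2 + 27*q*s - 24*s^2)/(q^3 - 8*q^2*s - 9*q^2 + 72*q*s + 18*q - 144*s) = (q - s)/(q - 6)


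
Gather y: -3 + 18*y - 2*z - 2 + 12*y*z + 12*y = y*(12*z + 30) - 2*z - 5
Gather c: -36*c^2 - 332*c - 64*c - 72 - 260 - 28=-36*c^2 - 396*c - 360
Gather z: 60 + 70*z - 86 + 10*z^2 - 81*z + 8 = 10*z^2 - 11*z - 18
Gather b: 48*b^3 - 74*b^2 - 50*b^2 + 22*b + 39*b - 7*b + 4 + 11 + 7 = 48*b^3 - 124*b^2 + 54*b + 22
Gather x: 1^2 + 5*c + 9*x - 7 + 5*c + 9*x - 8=10*c + 18*x - 14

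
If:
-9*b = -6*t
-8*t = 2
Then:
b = -1/6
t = -1/4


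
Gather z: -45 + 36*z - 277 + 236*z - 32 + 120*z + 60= 392*z - 294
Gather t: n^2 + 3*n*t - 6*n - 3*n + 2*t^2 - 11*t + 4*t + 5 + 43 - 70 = n^2 - 9*n + 2*t^2 + t*(3*n - 7) - 22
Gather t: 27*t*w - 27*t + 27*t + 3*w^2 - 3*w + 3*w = 27*t*w + 3*w^2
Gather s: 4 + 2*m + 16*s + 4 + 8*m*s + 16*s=2*m + s*(8*m + 32) + 8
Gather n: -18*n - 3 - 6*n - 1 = -24*n - 4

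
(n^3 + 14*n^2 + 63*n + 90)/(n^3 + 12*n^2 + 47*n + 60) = (n + 6)/(n + 4)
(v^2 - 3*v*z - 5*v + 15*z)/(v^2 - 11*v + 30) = (v - 3*z)/(v - 6)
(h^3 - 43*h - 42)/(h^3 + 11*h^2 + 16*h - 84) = (h^2 - 6*h - 7)/(h^2 + 5*h - 14)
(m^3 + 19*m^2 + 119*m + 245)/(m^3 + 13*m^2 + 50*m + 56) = (m^2 + 12*m + 35)/(m^2 + 6*m + 8)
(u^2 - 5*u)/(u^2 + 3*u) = (u - 5)/(u + 3)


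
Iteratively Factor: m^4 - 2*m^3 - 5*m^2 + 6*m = (m - 1)*(m^3 - m^2 - 6*m) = (m - 1)*(m + 2)*(m^2 - 3*m) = (m - 3)*(m - 1)*(m + 2)*(m)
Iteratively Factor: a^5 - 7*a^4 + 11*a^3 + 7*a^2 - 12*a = (a)*(a^4 - 7*a^3 + 11*a^2 + 7*a - 12) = a*(a - 3)*(a^3 - 4*a^2 - a + 4) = a*(a - 3)*(a + 1)*(a^2 - 5*a + 4) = a*(a - 3)*(a - 1)*(a + 1)*(a - 4)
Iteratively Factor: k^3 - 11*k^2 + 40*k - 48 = (k - 4)*(k^2 - 7*k + 12) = (k - 4)*(k - 3)*(k - 4)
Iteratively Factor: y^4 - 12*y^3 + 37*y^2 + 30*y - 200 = (y - 5)*(y^3 - 7*y^2 + 2*y + 40) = (y - 5)^2*(y^2 - 2*y - 8) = (y - 5)^2*(y + 2)*(y - 4)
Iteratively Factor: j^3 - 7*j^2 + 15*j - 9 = (j - 3)*(j^2 - 4*j + 3) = (j - 3)^2*(j - 1)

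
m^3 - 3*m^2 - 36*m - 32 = (m - 8)*(m + 1)*(m + 4)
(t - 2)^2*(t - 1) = t^3 - 5*t^2 + 8*t - 4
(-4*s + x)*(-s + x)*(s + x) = 4*s^3 - s^2*x - 4*s*x^2 + x^3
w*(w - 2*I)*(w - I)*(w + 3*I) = w^4 + 7*w^2 - 6*I*w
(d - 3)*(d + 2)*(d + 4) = d^3 + 3*d^2 - 10*d - 24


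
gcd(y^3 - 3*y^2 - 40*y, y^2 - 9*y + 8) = y - 8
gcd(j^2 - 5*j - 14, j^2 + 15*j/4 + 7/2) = j + 2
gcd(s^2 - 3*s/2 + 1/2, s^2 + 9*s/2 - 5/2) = s - 1/2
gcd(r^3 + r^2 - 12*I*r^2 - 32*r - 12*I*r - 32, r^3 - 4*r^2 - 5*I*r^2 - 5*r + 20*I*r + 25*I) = r + 1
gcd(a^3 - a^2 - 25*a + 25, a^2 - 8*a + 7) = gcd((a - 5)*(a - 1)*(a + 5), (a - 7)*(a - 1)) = a - 1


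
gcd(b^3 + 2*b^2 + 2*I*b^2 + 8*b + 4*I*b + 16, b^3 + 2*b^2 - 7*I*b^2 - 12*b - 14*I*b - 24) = b + 2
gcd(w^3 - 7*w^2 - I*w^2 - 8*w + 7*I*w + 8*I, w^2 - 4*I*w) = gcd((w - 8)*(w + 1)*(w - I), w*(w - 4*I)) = 1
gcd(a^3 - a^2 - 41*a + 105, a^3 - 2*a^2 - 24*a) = 1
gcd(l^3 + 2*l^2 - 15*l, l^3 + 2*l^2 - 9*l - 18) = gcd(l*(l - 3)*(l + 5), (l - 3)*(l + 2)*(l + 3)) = l - 3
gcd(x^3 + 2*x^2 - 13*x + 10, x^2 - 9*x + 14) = x - 2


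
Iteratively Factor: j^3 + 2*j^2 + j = (j)*(j^2 + 2*j + 1) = j*(j + 1)*(j + 1)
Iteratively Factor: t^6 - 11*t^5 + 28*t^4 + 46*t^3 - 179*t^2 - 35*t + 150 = (t - 5)*(t^5 - 6*t^4 - 2*t^3 + 36*t^2 + t - 30) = (t - 5)*(t - 1)*(t^4 - 5*t^3 - 7*t^2 + 29*t + 30) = (t - 5)*(t - 3)*(t - 1)*(t^3 - 2*t^2 - 13*t - 10) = (t - 5)*(t - 3)*(t - 1)*(t + 2)*(t^2 - 4*t - 5) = (t - 5)^2*(t - 3)*(t - 1)*(t + 2)*(t + 1)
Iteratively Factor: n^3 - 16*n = (n)*(n^2 - 16) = n*(n - 4)*(n + 4)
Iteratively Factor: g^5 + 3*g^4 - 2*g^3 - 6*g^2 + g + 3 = (g + 1)*(g^4 + 2*g^3 - 4*g^2 - 2*g + 3) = (g - 1)*(g + 1)*(g^3 + 3*g^2 - g - 3) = (g - 1)^2*(g + 1)*(g^2 + 4*g + 3) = (g - 1)^2*(g + 1)*(g + 3)*(g + 1)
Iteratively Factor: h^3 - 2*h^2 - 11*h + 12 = (h + 3)*(h^2 - 5*h + 4) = (h - 4)*(h + 3)*(h - 1)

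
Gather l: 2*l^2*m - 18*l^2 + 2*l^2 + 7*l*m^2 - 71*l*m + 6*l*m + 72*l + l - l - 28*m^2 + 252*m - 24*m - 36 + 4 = l^2*(2*m - 16) + l*(7*m^2 - 65*m + 72) - 28*m^2 + 228*m - 32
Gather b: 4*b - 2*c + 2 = 4*b - 2*c + 2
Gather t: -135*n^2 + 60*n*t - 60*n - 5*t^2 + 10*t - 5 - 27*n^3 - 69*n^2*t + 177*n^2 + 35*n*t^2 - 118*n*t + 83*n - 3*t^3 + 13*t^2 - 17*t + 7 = -27*n^3 + 42*n^2 + 23*n - 3*t^3 + t^2*(35*n + 8) + t*(-69*n^2 - 58*n - 7) + 2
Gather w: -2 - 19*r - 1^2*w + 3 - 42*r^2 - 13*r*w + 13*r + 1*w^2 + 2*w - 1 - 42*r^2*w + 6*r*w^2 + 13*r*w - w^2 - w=-42*r^2*w - 42*r^2 + 6*r*w^2 - 6*r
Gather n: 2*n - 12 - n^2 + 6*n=-n^2 + 8*n - 12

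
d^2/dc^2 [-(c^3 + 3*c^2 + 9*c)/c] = -2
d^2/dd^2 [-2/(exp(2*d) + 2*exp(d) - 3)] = 4*(-4*(exp(d) + 1)^2*exp(d) + (2*exp(d) + 1)*(exp(2*d) + 2*exp(d) - 3))*exp(d)/(exp(2*d) + 2*exp(d) - 3)^3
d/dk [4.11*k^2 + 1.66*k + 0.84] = 8.22*k + 1.66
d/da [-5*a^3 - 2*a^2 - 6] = a*(-15*a - 4)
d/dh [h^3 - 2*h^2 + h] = 3*h^2 - 4*h + 1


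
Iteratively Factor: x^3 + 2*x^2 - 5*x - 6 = (x + 3)*(x^2 - x - 2) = (x + 1)*(x + 3)*(x - 2)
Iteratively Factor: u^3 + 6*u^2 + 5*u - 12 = (u + 4)*(u^2 + 2*u - 3) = (u - 1)*(u + 4)*(u + 3)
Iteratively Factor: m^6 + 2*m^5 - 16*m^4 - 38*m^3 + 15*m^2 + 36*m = (m - 4)*(m^5 + 6*m^4 + 8*m^3 - 6*m^2 - 9*m) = (m - 4)*(m + 1)*(m^4 + 5*m^3 + 3*m^2 - 9*m) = (m - 4)*(m - 1)*(m + 1)*(m^3 + 6*m^2 + 9*m) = m*(m - 4)*(m - 1)*(m + 1)*(m^2 + 6*m + 9) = m*(m - 4)*(m - 1)*(m + 1)*(m + 3)*(m + 3)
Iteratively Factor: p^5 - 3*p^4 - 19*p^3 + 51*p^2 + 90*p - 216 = (p - 4)*(p^4 + p^3 - 15*p^2 - 9*p + 54) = (p - 4)*(p - 3)*(p^3 + 4*p^2 - 3*p - 18) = (p - 4)*(p - 3)*(p + 3)*(p^2 + p - 6) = (p - 4)*(p - 3)*(p - 2)*(p + 3)*(p + 3)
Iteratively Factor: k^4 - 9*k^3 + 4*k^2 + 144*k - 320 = (k - 4)*(k^3 - 5*k^2 - 16*k + 80) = (k - 4)^2*(k^2 - k - 20) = (k - 5)*(k - 4)^2*(k + 4)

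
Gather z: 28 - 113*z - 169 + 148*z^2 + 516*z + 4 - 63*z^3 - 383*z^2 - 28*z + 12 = -63*z^3 - 235*z^2 + 375*z - 125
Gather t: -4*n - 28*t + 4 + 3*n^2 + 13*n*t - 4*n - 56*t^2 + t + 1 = 3*n^2 - 8*n - 56*t^2 + t*(13*n - 27) + 5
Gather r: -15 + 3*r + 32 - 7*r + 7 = 24 - 4*r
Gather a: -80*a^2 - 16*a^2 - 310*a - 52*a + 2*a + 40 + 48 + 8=-96*a^2 - 360*a + 96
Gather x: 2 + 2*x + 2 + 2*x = 4*x + 4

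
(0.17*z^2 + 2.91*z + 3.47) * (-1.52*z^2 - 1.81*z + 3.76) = -0.2584*z^4 - 4.7309*z^3 - 9.9023*z^2 + 4.6609*z + 13.0472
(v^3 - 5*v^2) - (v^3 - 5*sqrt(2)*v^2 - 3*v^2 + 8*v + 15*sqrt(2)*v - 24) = -2*v^2 + 5*sqrt(2)*v^2 - 15*sqrt(2)*v - 8*v + 24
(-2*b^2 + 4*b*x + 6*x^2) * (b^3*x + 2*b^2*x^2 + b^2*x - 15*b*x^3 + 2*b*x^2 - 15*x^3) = -2*b^5*x - 2*b^4*x + 44*b^3*x^3 - 48*b^2*x^4 + 44*b^2*x^3 - 90*b*x^5 - 48*b*x^4 - 90*x^5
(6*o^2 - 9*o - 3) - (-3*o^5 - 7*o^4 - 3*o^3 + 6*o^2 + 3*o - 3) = 3*o^5 + 7*o^4 + 3*o^3 - 12*o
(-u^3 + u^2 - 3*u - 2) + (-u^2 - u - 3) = -u^3 - 4*u - 5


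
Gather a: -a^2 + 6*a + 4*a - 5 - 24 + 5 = -a^2 + 10*a - 24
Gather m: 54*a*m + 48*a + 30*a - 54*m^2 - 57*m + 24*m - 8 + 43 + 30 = 78*a - 54*m^2 + m*(54*a - 33) + 65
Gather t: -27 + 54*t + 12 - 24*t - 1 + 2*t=32*t - 16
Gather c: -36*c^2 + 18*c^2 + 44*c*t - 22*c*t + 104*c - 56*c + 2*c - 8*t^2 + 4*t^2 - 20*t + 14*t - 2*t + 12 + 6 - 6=-18*c^2 + c*(22*t + 50) - 4*t^2 - 8*t + 12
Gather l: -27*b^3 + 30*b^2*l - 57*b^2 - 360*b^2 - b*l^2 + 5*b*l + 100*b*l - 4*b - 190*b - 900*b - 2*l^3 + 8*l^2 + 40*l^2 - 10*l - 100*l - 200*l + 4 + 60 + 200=-27*b^3 - 417*b^2 - 1094*b - 2*l^3 + l^2*(48 - b) + l*(30*b^2 + 105*b - 310) + 264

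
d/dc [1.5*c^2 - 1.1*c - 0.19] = 3.0*c - 1.1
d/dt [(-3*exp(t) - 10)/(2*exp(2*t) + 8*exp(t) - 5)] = (6*exp(2*t) + 40*exp(t) + 95)*exp(t)/(4*exp(4*t) + 32*exp(3*t) + 44*exp(2*t) - 80*exp(t) + 25)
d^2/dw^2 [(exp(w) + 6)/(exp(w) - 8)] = 14*(exp(w) + 8)*exp(w)/(exp(3*w) - 24*exp(2*w) + 192*exp(w) - 512)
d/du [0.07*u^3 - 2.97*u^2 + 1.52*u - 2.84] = 0.21*u^2 - 5.94*u + 1.52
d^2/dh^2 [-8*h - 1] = 0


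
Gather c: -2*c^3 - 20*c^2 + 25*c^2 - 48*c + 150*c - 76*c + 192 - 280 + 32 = -2*c^3 + 5*c^2 + 26*c - 56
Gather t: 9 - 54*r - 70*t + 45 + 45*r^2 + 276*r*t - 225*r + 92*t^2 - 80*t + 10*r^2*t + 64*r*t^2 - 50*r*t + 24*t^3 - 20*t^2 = 45*r^2 - 279*r + 24*t^3 + t^2*(64*r + 72) + t*(10*r^2 + 226*r - 150) + 54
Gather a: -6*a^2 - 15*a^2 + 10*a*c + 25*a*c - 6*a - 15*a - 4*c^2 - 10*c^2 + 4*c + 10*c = -21*a^2 + a*(35*c - 21) - 14*c^2 + 14*c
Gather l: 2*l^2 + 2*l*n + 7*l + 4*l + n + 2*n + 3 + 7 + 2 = 2*l^2 + l*(2*n + 11) + 3*n + 12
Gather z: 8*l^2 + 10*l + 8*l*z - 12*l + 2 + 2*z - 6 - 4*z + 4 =8*l^2 - 2*l + z*(8*l - 2)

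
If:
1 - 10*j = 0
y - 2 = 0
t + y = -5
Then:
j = 1/10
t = -7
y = 2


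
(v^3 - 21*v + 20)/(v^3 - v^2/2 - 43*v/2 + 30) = 2*(v - 1)/(2*v - 3)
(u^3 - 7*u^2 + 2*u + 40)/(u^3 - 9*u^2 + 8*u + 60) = (u - 4)/(u - 6)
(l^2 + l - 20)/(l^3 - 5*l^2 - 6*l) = (-l^2 - l + 20)/(l*(-l^2 + 5*l + 6))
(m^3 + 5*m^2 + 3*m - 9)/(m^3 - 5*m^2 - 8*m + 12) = (m^2 + 6*m + 9)/(m^2 - 4*m - 12)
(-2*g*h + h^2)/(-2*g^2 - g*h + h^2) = h/(g + h)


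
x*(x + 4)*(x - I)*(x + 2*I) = x^4 + 4*x^3 + I*x^3 + 2*x^2 + 4*I*x^2 + 8*x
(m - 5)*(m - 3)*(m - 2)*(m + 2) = m^4 - 8*m^3 + 11*m^2 + 32*m - 60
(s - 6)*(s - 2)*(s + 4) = s^3 - 4*s^2 - 20*s + 48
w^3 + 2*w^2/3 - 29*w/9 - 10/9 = (w - 5/3)*(w + 1/3)*(w + 2)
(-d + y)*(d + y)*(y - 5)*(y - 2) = -d^2*y^2 + 7*d^2*y - 10*d^2 + y^4 - 7*y^3 + 10*y^2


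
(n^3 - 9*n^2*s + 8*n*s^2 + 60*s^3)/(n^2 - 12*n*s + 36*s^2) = (-n^2 + 3*n*s + 10*s^2)/(-n + 6*s)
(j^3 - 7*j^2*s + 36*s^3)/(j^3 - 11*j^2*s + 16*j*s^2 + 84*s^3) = (-j + 3*s)/(-j + 7*s)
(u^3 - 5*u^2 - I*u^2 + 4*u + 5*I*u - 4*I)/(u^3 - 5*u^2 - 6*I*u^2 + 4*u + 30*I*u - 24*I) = (u - I)/(u - 6*I)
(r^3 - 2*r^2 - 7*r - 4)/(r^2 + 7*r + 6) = (r^2 - 3*r - 4)/(r + 6)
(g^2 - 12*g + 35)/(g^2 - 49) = (g - 5)/(g + 7)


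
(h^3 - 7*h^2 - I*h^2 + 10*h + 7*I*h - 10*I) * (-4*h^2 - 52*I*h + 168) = -4*h^5 + 28*h^4 - 48*I*h^4 + 76*h^3 + 336*I*h^3 - 812*h^2 - 648*I*h^2 + 1160*h + 1176*I*h - 1680*I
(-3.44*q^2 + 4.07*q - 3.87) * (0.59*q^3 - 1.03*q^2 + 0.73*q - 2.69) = -2.0296*q^5 + 5.9445*q^4 - 8.9866*q^3 + 16.2108*q^2 - 13.7734*q + 10.4103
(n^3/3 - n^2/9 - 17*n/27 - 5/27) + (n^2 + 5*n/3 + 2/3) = n^3/3 + 8*n^2/9 + 28*n/27 + 13/27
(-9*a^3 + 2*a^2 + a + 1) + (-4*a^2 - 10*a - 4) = -9*a^3 - 2*a^2 - 9*a - 3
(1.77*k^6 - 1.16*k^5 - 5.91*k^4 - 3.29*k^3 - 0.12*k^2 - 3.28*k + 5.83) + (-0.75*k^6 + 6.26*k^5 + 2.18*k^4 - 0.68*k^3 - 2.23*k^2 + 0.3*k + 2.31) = 1.02*k^6 + 5.1*k^5 - 3.73*k^4 - 3.97*k^3 - 2.35*k^2 - 2.98*k + 8.14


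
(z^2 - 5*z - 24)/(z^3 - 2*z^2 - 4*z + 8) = (z^2 - 5*z - 24)/(z^3 - 2*z^2 - 4*z + 8)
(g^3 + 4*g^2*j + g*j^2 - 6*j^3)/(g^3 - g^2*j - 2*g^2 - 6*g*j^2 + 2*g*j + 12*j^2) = (g^2 + 2*g*j - 3*j^2)/(g^2 - 3*g*j - 2*g + 6*j)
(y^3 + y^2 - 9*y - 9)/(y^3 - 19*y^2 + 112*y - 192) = (y^2 + 4*y + 3)/(y^2 - 16*y + 64)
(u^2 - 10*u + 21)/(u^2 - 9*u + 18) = (u - 7)/(u - 6)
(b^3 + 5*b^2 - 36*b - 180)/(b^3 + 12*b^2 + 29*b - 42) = (b^2 - b - 30)/(b^2 + 6*b - 7)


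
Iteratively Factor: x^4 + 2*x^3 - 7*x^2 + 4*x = (x + 4)*(x^3 - 2*x^2 + x) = (x - 1)*(x + 4)*(x^2 - x) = (x - 1)^2*(x + 4)*(x)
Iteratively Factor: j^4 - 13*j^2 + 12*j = (j + 4)*(j^3 - 4*j^2 + 3*j) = (j - 3)*(j + 4)*(j^2 - j) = (j - 3)*(j - 1)*(j + 4)*(j)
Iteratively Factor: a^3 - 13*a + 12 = (a + 4)*(a^2 - 4*a + 3) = (a - 3)*(a + 4)*(a - 1)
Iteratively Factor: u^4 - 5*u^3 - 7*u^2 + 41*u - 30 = (u - 1)*(u^3 - 4*u^2 - 11*u + 30) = (u - 5)*(u - 1)*(u^2 + u - 6) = (u - 5)*(u - 1)*(u + 3)*(u - 2)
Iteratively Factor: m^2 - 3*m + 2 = (m - 2)*(m - 1)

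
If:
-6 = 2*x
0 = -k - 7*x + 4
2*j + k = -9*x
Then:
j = 1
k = 25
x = -3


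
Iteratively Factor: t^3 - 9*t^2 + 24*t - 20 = (t - 2)*(t^2 - 7*t + 10) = (t - 2)^2*(t - 5)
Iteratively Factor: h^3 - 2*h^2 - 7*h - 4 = (h - 4)*(h^2 + 2*h + 1) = (h - 4)*(h + 1)*(h + 1)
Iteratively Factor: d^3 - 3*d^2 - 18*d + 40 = (d - 2)*(d^2 - d - 20) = (d - 5)*(d - 2)*(d + 4)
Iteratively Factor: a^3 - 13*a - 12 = (a + 1)*(a^2 - a - 12) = (a + 1)*(a + 3)*(a - 4)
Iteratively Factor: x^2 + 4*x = (x)*(x + 4)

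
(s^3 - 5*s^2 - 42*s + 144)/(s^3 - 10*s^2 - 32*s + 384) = (s - 3)/(s - 8)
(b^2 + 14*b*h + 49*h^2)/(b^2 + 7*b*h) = (b + 7*h)/b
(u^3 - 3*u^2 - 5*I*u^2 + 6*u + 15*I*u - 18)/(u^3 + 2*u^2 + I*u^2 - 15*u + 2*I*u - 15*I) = (u - 6*I)/(u + 5)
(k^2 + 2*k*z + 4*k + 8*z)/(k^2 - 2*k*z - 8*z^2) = (-k - 4)/(-k + 4*z)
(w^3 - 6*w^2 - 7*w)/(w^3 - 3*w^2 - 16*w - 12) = w*(w - 7)/(w^2 - 4*w - 12)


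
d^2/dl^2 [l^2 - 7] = 2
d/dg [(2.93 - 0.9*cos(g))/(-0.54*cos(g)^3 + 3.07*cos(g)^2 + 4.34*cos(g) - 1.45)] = (0.972*cos(g)^3 - 7.5096*cos(g)^2 + 17.9902*cos(g) + 11.4112)*sin(g)/(0.2916*cos(g)^6 - 3.3156*cos(g)^5 + 4.7377*cos(g)^4 + 28.2136*cos(g)^3 + 9.9326*cos(g)^2 - 12.586*cos(g) + 2.1025)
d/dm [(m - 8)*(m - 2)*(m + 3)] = 3*m^2 - 14*m - 14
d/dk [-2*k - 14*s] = -2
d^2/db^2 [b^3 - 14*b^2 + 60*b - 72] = 6*b - 28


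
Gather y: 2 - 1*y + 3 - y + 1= 6 - 2*y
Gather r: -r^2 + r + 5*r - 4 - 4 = -r^2 + 6*r - 8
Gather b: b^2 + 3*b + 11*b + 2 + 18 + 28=b^2 + 14*b + 48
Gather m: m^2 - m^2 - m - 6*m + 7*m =0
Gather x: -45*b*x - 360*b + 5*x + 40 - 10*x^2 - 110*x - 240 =-360*b - 10*x^2 + x*(-45*b - 105) - 200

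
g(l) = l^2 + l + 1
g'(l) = 2*l + 1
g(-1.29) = 1.37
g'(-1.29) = -1.58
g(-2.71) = 5.63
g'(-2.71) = -4.42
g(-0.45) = 0.75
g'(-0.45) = 0.10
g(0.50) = 1.75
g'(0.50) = 2.00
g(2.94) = 12.58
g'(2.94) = 6.88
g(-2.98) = 6.90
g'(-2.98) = -4.96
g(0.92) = 2.77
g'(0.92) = 2.84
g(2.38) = 9.04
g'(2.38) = 5.76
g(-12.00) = 133.00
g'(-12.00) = -23.00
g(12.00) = 157.00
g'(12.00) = 25.00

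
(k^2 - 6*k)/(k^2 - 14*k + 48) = k/(k - 8)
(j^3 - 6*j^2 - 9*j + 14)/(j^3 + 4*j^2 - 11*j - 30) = (j^2 - 8*j + 7)/(j^2 + 2*j - 15)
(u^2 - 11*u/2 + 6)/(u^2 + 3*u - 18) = (u^2 - 11*u/2 + 6)/(u^2 + 3*u - 18)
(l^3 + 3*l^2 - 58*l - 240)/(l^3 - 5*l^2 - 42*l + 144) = (l + 5)/(l - 3)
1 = 1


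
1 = 1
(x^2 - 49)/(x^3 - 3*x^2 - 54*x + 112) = (x - 7)/(x^2 - 10*x + 16)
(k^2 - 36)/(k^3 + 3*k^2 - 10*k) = (k^2 - 36)/(k*(k^2 + 3*k - 10))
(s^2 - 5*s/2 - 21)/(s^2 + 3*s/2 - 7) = (s - 6)/(s - 2)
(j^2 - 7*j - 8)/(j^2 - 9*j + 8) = (j + 1)/(j - 1)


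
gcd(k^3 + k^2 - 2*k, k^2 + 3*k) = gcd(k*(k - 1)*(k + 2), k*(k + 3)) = k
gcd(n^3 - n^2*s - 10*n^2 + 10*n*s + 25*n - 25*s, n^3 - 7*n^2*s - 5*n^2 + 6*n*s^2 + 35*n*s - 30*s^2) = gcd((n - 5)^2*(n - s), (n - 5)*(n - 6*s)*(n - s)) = -n^2 + n*s + 5*n - 5*s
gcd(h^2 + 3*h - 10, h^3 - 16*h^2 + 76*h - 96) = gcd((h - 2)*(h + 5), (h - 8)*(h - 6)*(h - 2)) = h - 2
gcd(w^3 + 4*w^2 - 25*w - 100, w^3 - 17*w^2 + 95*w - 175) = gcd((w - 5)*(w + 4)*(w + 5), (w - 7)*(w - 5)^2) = w - 5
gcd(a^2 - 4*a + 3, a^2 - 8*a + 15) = a - 3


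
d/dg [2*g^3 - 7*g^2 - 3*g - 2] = 6*g^2 - 14*g - 3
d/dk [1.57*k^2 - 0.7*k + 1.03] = 3.14*k - 0.7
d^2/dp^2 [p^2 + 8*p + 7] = 2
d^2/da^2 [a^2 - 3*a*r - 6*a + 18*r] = 2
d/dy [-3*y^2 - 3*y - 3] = -6*y - 3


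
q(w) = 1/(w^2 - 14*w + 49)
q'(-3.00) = 0.00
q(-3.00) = 0.01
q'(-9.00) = 0.00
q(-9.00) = 0.00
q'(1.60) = 0.01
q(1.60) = 0.03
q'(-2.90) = 0.00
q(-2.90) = 0.01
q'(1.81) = 0.01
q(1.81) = 0.04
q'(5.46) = 0.55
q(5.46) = 0.42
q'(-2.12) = 0.00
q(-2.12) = 0.01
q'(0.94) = 0.01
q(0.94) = 0.03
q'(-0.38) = 0.00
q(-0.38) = 0.02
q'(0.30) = 0.01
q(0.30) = 0.02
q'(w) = (14 - 2*w)/(w^2 - 14*w + 49)^2 = 2*(7 - w)/(w^2 - 14*w + 49)^2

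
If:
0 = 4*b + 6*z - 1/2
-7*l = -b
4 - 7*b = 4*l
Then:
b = 28/53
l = 4/53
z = -57/212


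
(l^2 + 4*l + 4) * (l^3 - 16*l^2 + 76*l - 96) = l^5 - 12*l^4 + 16*l^3 + 144*l^2 - 80*l - 384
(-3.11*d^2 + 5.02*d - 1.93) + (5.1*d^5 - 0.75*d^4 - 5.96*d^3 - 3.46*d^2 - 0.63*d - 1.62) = 5.1*d^5 - 0.75*d^4 - 5.96*d^3 - 6.57*d^2 + 4.39*d - 3.55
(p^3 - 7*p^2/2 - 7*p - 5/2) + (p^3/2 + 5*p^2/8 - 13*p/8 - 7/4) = 3*p^3/2 - 23*p^2/8 - 69*p/8 - 17/4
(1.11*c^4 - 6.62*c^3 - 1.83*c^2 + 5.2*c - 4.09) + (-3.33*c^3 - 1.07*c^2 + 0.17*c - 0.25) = 1.11*c^4 - 9.95*c^3 - 2.9*c^2 + 5.37*c - 4.34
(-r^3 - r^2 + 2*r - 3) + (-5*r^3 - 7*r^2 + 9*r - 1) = -6*r^3 - 8*r^2 + 11*r - 4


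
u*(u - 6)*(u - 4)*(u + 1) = u^4 - 9*u^3 + 14*u^2 + 24*u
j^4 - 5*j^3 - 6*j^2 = j^2*(j - 6)*(j + 1)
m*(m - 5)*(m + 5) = m^3 - 25*m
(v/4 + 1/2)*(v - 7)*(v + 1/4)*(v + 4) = v^4/4 - 3*v^3/16 - 137*v^2/16 - 129*v/8 - 7/2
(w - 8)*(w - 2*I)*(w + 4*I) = w^3 - 8*w^2 + 2*I*w^2 + 8*w - 16*I*w - 64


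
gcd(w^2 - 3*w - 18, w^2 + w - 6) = w + 3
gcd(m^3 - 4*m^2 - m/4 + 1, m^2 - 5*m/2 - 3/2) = m + 1/2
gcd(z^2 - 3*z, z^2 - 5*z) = z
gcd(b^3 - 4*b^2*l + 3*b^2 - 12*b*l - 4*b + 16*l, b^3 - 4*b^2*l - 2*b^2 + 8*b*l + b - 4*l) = b^2 - 4*b*l - b + 4*l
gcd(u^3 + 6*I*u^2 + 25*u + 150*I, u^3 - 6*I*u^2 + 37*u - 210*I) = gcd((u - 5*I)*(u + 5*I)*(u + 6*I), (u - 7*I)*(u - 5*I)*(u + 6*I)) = u^2 + I*u + 30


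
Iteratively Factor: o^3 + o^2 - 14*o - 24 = (o + 3)*(o^2 - 2*o - 8) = (o - 4)*(o + 3)*(o + 2)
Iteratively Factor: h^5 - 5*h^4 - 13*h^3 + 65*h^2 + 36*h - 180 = (h - 3)*(h^4 - 2*h^3 - 19*h^2 + 8*h + 60) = (h - 3)*(h - 2)*(h^3 - 19*h - 30) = (h - 3)*(h - 2)*(h + 2)*(h^2 - 2*h - 15) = (h - 5)*(h - 3)*(h - 2)*(h + 2)*(h + 3)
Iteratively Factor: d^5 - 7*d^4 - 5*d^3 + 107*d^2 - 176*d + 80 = (d + 4)*(d^4 - 11*d^3 + 39*d^2 - 49*d + 20) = (d - 4)*(d + 4)*(d^3 - 7*d^2 + 11*d - 5) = (d - 4)*(d - 1)*(d + 4)*(d^2 - 6*d + 5) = (d - 4)*(d - 1)^2*(d + 4)*(d - 5)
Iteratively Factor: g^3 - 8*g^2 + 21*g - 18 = (g - 3)*(g^2 - 5*g + 6) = (g - 3)*(g - 2)*(g - 3)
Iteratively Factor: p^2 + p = (p)*(p + 1)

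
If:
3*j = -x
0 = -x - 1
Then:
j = 1/3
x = -1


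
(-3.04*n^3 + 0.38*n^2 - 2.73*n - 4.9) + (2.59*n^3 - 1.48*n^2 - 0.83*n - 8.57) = -0.45*n^3 - 1.1*n^2 - 3.56*n - 13.47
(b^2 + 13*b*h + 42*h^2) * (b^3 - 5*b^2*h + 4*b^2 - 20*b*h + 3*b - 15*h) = b^5 + 8*b^4*h + 4*b^4 - 23*b^3*h^2 + 32*b^3*h + 3*b^3 - 210*b^2*h^3 - 92*b^2*h^2 + 24*b^2*h - 840*b*h^3 - 69*b*h^2 - 630*h^3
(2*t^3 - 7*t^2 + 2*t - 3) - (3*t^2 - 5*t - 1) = 2*t^3 - 10*t^2 + 7*t - 2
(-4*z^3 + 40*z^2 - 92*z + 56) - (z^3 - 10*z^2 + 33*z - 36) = -5*z^3 + 50*z^2 - 125*z + 92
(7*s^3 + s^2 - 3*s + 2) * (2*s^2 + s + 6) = 14*s^5 + 9*s^4 + 37*s^3 + 7*s^2 - 16*s + 12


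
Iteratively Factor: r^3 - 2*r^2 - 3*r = (r)*(r^2 - 2*r - 3) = r*(r + 1)*(r - 3)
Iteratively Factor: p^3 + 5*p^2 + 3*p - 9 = (p - 1)*(p^2 + 6*p + 9) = (p - 1)*(p + 3)*(p + 3)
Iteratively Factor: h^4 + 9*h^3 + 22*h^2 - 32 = (h + 4)*(h^3 + 5*h^2 + 2*h - 8) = (h + 4)^2*(h^2 + h - 2) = (h + 2)*(h + 4)^2*(h - 1)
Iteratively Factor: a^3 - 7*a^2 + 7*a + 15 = (a - 3)*(a^2 - 4*a - 5) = (a - 5)*(a - 3)*(a + 1)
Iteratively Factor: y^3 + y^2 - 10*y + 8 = (y - 1)*(y^2 + 2*y - 8) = (y - 2)*(y - 1)*(y + 4)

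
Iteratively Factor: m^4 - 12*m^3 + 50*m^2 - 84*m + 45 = (m - 5)*(m^3 - 7*m^2 + 15*m - 9) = (m - 5)*(m - 1)*(m^2 - 6*m + 9) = (m - 5)*(m - 3)*(m - 1)*(m - 3)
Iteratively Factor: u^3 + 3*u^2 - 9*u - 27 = (u + 3)*(u^2 - 9) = (u - 3)*(u + 3)*(u + 3)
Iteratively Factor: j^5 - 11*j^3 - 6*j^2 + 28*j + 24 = (j - 2)*(j^4 + 2*j^3 - 7*j^2 - 20*j - 12) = (j - 2)*(j + 1)*(j^3 + j^2 - 8*j - 12) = (j - 3)*(j - 2)*(j + 1)*(j^2 + 4*j + 4) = (j - 3)*(j - 2)*(j + 1)*(j + 2)*(j + 2)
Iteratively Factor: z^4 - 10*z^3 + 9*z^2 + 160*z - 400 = (z + 4)*(z^3 - 14*z^2 + 65*z - 100) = (z - 4)*(z + 4)*(z^2 - 10*z + 25) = (z - 5)*(z - 4)*(z + 4)*(z - 5)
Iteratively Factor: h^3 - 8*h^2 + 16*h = (h)*(h^2 - 8*h + 16) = h*(h - 4)*(h - 4)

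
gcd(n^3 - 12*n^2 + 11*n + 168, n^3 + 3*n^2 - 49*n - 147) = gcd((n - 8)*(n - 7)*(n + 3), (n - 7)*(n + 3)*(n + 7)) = n^2 - 4*n - 21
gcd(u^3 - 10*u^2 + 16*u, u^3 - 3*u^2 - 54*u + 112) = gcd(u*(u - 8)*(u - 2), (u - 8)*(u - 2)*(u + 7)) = u^2 - 10*u + 16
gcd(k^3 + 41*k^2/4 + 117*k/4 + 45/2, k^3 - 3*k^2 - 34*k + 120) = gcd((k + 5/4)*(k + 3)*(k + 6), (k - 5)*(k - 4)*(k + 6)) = k + 6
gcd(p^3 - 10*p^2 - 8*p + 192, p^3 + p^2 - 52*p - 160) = p^2 - 4*p - 32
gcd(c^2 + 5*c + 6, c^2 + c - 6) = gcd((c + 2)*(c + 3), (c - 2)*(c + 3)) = c + 3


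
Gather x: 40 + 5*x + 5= 5*x + 45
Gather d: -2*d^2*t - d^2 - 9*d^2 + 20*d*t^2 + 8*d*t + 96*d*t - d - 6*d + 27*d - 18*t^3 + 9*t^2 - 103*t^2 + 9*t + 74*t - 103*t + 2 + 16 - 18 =d^2*(-2*t - 10) + d*(20*t^2 + 104*t + 20) - 18*t^3 - 94*t^2 - 20*t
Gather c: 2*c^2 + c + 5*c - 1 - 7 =2*c^2 + 6*c - 8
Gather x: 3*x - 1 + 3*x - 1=6*x - 2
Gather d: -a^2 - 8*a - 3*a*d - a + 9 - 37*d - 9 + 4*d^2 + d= -a^2 - 9*a + 4*d^2 + d*(-3*a - 36)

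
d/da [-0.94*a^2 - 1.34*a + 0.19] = -1.88*a - 1.34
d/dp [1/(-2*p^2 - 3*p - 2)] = (4*p + 3)/(2*p^2 + 3*p + 2)^2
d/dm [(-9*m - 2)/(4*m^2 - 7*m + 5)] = (36*m^2 + 16*m - 59)/(16*m^4 - 56*m^3 + 89*m^2 - 70*m + 25)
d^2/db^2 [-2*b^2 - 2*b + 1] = -4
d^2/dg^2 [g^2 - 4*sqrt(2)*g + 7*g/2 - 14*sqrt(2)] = 2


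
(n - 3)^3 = n^3 - 9*n^2 + 27*n - 27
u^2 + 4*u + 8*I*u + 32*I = (u + 4)*(u + 8*I)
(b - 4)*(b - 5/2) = b^2 - 13*b/2 + 10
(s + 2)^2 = s^2 + 4*s + 4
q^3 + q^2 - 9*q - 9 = (q - 3)*(q + 1)*(q + 3)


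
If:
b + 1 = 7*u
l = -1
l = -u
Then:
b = 6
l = -1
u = 1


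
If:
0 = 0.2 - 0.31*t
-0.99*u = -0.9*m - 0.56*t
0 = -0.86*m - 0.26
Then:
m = -0.30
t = 0.65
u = 0.09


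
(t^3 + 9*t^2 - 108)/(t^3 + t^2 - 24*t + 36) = (t + 6)/(t - 2)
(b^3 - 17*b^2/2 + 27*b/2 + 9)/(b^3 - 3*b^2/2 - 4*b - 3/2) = (b - 6)/(b + 1)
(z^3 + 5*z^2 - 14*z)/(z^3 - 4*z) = (z + 7)/(z + 2)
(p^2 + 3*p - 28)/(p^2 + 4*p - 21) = (p - 4)/(p - 3)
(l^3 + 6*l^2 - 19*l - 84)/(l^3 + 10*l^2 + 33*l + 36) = (l^2 + 3*l - 28)/(l^2 + 7*l + 12)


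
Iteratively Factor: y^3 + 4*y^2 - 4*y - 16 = (y - 2)*(y^2 + 6*y + 8) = (y - 2)*(y + 4)*(y + 2)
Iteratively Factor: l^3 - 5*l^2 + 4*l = (l - 4)*(l^2 - l) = (l - 4)*(l - 1)*(l)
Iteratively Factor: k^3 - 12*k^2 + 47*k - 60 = (k - 4)*(k^2 - 8*k + 15) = (k - 4)*(k - 3)*(k - 5)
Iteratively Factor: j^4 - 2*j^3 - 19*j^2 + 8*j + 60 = (j + 3)*(j^3 - 5*j^2 - 4*j + 20) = (j - 2)*(j + 3)*(j^2 - 3*j - 10) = (j - 2)*(j + 2)*(j + 3)*(j - 5)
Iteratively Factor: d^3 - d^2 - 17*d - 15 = (d - 5)*(d^2 + 4*d + 3) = (d - 5)*(d + 1)*(d + 3)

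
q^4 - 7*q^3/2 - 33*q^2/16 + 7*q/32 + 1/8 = (q - 4)*(q - 1/4)*(q + 1/4)*(q + 1/2)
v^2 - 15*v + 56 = (v - 8)*(v - 7)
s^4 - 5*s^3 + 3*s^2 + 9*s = s*(s - 3)^2*(s + 1)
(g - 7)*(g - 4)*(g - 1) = g^3 - 12*g^2 + 39*g - 28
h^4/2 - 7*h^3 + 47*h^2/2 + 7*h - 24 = (h/2 + 1/2)*(h - 8)*(h - 6)*(h - 1)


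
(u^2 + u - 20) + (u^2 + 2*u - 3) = 2*u^2 + 3*u - 23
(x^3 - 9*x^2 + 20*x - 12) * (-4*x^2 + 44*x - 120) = -4*x^5 + 80*x^4 - 596*x^3 + 2008*x^2 - 2928*x + 1440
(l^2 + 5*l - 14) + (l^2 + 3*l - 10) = 2*l^2 + 8*l - 24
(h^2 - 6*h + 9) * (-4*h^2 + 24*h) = -4*h^4 + 48*h^3 - 180*h^2 + 216*h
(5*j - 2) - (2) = 5*j - 4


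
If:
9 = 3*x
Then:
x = 3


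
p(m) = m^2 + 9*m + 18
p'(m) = 2*m + 9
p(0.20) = 19.84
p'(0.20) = 9.40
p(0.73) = 25.10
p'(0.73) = 10.46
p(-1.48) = 6.87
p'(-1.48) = 6.04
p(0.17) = 19.56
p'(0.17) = 9.34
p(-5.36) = -1.51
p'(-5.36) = -1.72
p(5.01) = 88.19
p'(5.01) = 19.02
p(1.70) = 36.19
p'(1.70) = 12.40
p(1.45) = 33.15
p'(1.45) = 11.90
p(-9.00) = 18.00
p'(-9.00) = -9.00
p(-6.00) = 0.00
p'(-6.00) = -3.00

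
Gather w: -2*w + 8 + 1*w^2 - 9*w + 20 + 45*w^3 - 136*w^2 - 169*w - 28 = 45*w^3 - 135*w^2 - 180*w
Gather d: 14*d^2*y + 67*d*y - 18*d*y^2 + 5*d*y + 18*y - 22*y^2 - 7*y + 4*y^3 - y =14*d^2*y + d*(-18*y^2 + 72*y) + 4*y^3 - 22*y^2 + 10*y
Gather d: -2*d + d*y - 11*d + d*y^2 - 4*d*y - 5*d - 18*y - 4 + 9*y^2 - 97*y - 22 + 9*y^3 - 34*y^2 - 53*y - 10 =d*(y^2 - 3*y - 18) + 9*y^3 - 25*y^2 - 168*y - 36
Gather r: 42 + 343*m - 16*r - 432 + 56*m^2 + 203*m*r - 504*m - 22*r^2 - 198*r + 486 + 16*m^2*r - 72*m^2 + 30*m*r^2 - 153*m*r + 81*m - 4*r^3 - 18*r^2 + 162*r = -16*m^2 - 80*m - 4*r^3 + r^2*(30*m - 40) + r*(16*m^2 + 50*m - 52) + 96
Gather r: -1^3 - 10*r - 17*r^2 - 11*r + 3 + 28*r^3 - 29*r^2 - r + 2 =28*r^3 - 46*r^2 - 22*r + 4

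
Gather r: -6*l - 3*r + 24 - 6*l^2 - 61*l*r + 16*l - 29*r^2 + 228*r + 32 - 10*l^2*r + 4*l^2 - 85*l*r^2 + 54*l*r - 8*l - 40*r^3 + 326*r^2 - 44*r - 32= -2*l^2 + 2*l - 40*r^3 + r^2*(297 - 85*l) + r*(-10*l^2 - 7*l + 181) + 24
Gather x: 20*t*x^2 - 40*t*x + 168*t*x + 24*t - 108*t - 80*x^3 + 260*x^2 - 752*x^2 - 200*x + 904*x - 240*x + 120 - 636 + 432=-84*t - 80*x^3 + x^2*(20*t - 492) + x*(128*t + 464) - 84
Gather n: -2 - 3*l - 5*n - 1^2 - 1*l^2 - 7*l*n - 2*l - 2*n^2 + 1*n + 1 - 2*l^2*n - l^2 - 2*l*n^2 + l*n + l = -2*l^2 - 4*l + n^2*(-2*l - 2) + n*(-2*l^2 - 6*l - 4) - 2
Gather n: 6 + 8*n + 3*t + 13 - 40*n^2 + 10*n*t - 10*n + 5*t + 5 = -40*n^2 + n*(10*t - 2) + 8*t + 24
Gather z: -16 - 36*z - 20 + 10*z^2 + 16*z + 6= 10*z^2 - 20*z - 30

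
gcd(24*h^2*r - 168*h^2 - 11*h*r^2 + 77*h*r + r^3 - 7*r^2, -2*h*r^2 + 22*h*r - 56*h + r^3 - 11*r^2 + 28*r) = r - 7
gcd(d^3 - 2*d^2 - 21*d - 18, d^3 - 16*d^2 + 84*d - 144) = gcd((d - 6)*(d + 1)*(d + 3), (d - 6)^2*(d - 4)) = d - 6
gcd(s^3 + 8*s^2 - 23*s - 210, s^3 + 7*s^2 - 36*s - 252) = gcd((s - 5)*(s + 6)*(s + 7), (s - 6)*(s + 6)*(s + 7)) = s^2 + 13*s + 42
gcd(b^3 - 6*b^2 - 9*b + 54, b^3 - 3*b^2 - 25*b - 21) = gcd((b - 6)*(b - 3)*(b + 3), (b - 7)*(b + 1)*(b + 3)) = b + 3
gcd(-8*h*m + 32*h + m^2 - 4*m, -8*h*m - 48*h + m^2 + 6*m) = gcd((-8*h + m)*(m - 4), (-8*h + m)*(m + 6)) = 8*h - m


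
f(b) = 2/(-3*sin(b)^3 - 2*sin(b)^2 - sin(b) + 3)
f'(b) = 2*(9*sin(b)^2*cos(b) + 4*sin(b)*cos(b) + cos(b))/(-3*sin(b)^3 - 2*sin(b)^2 - sin(b) + 3)^2 = 2*(9*sin(b)^2 + 4*sin(b) + 1)*cos(b)/(3*sin(b)^3 + 2*sin(b)^2 + sin(b) - 3)^2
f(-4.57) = -0.70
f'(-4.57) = -0.48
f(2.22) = -3.44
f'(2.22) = -35.34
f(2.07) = -1.38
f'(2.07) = -5.21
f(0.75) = 4.56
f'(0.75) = 60.06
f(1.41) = -0.71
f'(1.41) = 0.55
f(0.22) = 0.75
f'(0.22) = 0.64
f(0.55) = 1.33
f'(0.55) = 4.19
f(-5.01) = -0.83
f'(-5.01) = 1.32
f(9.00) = 0.98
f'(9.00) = -1.83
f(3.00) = 0.71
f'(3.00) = -0.44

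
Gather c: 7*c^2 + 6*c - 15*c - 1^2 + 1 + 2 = 7*c^2 - 9*c + 2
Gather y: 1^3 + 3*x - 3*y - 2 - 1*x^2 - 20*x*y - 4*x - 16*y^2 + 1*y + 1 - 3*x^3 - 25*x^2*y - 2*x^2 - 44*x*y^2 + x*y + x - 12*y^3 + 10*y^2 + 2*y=-3*x^3 - 3*x^2 - 12*y^3 + y^2*(-44*x - 6) + y*(-25*x^2 - 19*x)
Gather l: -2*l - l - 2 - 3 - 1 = -3*l - 6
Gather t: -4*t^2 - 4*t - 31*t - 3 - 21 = -4*t^2 - 35*t - 24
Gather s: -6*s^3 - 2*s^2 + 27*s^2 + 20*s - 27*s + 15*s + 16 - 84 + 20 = -6*s^3 + 25*s^2 + 8*s - 48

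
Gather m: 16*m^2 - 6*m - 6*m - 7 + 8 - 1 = 16*m^2 - 12*m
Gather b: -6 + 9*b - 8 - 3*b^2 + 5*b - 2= -3*b^2 + 14*b - 16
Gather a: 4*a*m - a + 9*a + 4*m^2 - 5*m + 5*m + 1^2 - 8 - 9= a*(4*m + 8) + 4*m^2 - 16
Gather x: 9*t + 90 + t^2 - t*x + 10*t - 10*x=t^2 + 19*t + x*(-t - 10) + 90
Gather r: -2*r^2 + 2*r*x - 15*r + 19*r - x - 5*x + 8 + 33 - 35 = -2*r^2 + r*(2*x + 4) - 6*x + 6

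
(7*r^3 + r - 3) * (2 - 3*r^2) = -21*r^5 + 11*r^3 + 9*r^2 + 2*r - 6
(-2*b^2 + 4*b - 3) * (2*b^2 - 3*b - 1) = -4*b^4 + 14*b^3 - 16*b^2 + 5*b + 3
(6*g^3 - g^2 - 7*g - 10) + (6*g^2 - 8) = 6*g^3 + 5*g^2 - 7*g - 18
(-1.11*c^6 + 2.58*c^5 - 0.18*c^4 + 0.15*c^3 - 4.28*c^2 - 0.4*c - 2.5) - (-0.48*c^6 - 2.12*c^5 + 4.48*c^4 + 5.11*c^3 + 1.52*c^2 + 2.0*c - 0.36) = -0.63*c^6 + 4.7*c^5 - 4.66*c^4 - 4.96*c^3 - 5.8*c^2 - 2.4*c - 2.14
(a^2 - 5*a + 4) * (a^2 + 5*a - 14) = a^4 - 35*a^2 + 90*a - 56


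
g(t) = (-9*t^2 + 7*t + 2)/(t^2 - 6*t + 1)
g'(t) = (6 - 2*t)*(-9*t^2 + 7*t + 2)/(t^2 - 6*t + 1)^2 + (7 - 18*t)/(t^2 - 6*t + 1)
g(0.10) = 6.37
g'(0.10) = 102.74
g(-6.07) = -5.01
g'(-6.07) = 0.34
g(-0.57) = -1.04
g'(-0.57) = 2.08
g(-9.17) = -5.85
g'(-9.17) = 0.21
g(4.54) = 26.96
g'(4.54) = 28.03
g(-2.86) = -3.48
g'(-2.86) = 0.67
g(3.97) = 15.87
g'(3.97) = 13.49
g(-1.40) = -2.24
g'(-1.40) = 1.10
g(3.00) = 7.25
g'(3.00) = 5.88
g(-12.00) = -6.35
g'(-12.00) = 0.15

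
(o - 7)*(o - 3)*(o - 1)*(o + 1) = o^4 - 10*o^3 + 20*o^2 + 10*o - 21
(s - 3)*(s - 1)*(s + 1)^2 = s^4 - 2*s^3 - 4*s^2 + 2*s + 3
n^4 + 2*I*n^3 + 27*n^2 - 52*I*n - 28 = (n - 2*I)^2*(n - I)*(n + 7*I)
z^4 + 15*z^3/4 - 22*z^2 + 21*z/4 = z*(z - 3)*(z - 1/4)*(z + 7)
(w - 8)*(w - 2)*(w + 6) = w^3 - 4*w^2 - 44*w + 96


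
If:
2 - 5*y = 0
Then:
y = 2/5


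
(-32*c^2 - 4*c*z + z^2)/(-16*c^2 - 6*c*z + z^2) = (4*c + z)/(2*c + z)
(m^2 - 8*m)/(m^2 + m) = (m - 8)/(m + 1)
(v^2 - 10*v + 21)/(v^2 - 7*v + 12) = (v - 7)/(v - 4)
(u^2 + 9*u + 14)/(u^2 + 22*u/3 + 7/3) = 3*(u + 2)/(3*u + 1)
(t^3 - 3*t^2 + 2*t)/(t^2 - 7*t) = (t^2 - 3*t + 2)/(t - 7)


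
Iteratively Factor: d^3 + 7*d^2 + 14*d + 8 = (d + 4)*(d^2 + 3*d + 2) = (d + 1)*(d + 4)*(d + 2)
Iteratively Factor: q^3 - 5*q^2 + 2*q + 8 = (q - 2)*(q^2 - 3*q - 4) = (q - 4)*(q - 2)*(q + 1)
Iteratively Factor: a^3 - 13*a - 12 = (a + 3)*(a^2 - 3*a - 4) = (a + 1)*(a + 3)*(a - 4)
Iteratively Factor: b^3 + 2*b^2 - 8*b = (b + 4)*(b^2 - 2*b) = b*(b + 4)*(b - 2)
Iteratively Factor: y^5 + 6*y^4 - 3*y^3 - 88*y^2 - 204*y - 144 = (y + 2)*(y^4 + 4*y^3 - 11*y^2 - 66*y - 72) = (y + 2)*(y + 3)*(y^3 + y^2 - 14*y - 24) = (y - 4)*(y + 2)*(y + 3)*(y^2 + 5*y + 6) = (y - 4)*(y + 2)^2*(y + 3)*(y + 3)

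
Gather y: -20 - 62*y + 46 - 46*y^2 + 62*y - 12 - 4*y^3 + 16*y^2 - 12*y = -4*y^3 - 30*y^2 - 12*y + 14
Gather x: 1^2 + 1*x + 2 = x + 3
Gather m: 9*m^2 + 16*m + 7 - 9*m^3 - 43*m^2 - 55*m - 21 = -9*m^3 - 34*m^2 - 39*m - 14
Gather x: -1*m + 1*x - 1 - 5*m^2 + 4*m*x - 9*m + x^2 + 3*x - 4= -5*m^2 - 10*m + x^2 + x*(4*m + 4) - 5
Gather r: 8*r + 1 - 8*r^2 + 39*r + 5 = -8*r^2 + 47*r + 6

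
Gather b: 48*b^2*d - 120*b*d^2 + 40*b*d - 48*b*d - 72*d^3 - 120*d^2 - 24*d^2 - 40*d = 48*b^2*d + b*(-120*d^2 - 8*d) - 72*d^3 - 144*d^2 - 40*d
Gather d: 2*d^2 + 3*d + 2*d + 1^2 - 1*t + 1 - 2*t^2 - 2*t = 2*d^2 + 5*d - 2*t^2 - 3*t + 2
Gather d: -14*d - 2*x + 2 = -14*d - 2*x + 2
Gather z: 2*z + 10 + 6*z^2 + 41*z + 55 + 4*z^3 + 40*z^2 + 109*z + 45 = 4*z^3 + 46*z^2 + 152*z + 110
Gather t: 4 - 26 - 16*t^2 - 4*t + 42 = -16*t^2 - 4*t + 20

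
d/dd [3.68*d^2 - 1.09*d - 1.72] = 7.36*d - 1.09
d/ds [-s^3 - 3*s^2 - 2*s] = -3*s^2 - 6*s - 2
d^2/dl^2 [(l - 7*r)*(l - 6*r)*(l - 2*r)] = 6*l - 30*r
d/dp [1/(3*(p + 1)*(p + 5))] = 2*(-p - 3)/(3*(p^4 + 12*p^3 + 46*p^2 + 60*p + 25))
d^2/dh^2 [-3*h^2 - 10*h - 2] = -6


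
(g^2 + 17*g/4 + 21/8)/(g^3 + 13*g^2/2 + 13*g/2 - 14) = (g + 3/4)/(g^2 + 3*g - 4)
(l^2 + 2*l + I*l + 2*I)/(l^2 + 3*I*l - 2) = (l + 2)/(l + 2*I)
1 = 1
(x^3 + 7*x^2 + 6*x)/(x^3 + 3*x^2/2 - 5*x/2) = 2*(x^2 + 7*x + 6)/(2*x^2 + 3*x - 5)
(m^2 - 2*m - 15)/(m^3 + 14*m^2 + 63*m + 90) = (m - 5)/(m^2 + 11*m + 30)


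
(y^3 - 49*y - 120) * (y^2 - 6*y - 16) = y^5 - 6*y^4 - 65*y^3 + 174*y^2 + 1504*y + 1920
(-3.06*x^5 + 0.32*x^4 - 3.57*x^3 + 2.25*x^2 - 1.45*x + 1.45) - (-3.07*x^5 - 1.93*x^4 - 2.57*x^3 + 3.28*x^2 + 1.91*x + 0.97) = 0.00999999999999979*x^5 + 2.25*x^4 - 1.0*x^3 - 1.03*x^2 - 3.36*x + 0.48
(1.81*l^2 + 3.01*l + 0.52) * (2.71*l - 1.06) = 4.9051*l^3 + 6.2385*l^2 - 1.7814*l - 0.5512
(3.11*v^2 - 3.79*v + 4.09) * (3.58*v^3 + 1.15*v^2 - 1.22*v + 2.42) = 11.1338*v^5 - 9.9917*v^4 + 6.4895*v^3 + 16.8535*v^2 - 14.1616*v + 9.8978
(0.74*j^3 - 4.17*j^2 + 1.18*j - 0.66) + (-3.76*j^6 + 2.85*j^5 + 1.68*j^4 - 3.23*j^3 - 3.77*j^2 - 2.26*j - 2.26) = -3.76*j^6 + 2.85*j^5 + 1.68*j^4 - 2.49*j^3 - 7.94*j^2 - 1.08*j - 2.92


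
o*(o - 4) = o^2 - 4*o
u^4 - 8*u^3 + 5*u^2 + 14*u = u*(u - 7)*(u - 2)*(u + 1)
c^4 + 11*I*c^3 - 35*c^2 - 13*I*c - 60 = (c - I)*(c + 3*I)*(c + 4*I)*(c + 5*I)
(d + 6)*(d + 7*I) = d^2 + 6*d + 7*I*d + 42*I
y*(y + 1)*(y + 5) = y^3 + 6*y^2 + 5*y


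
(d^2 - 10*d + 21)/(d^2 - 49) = (d - 3)/(d + 7)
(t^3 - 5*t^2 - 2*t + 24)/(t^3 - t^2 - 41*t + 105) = (t^2 - 2*t - 8)/(t^2 + 2*t - 35)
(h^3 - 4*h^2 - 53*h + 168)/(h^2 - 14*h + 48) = (h^2 + 4*h - 21)/(h - 6)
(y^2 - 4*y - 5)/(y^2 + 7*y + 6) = (y - 5)/(y + 6)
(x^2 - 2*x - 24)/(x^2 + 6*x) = (x^2 - 2*x - 24)/(x*(x + 6))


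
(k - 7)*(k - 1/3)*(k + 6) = k^3 - 4*k^2/3 - 125*k/3 + 14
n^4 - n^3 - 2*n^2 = n^2*(n - 2)*(n + 1)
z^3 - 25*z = z*(z - 5)*(z + 5)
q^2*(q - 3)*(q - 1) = q^4 - 4*q^3 + 3*q^2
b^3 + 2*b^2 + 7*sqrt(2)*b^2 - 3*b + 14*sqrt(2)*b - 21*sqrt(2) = (b - 1)*(b + 3)*(b + 7*sqrt(2))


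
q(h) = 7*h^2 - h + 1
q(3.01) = 61.41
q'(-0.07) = -1.98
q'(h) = 14*h - 1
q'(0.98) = 12.72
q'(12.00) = 167.00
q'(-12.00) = -169.00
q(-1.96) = 29.85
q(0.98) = 6.74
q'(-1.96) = -28.44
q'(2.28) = 30.92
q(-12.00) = 1021.00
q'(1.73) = 23.22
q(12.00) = 997.00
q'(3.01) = 41.14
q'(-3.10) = -44.40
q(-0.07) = 1.10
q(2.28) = 35.11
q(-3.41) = 85.81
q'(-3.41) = -48.74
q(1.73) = 20.22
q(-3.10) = 71.37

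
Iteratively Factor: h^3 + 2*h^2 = (h)*(h^2 + 2*h) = h^2*(h + 2)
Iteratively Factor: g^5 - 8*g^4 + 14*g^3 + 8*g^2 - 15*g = (g - 5)*(g^4 - 3*g^3 - g^2 + 3*g) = (g - 5)*(g - 3)*(g^3 - g) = (g - 5)*(g - 3)*(g + 1)*(g^2 - g) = g*(g - 5)*(g - 3)*(g + 1)*(g - 1)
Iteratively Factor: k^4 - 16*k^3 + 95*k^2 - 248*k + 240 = (k - 5)*(k^3 - 11*k^2 + 40*k - 48) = (k - 5)*(k - 4)*(k^2 - 7*k + 12) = (k - 5)*(k - 4)^2*(k - 3)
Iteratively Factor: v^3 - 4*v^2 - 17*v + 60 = (v - 5)*(v^2 + v - 12) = (v - 5)*(v + 4)*(v - 3)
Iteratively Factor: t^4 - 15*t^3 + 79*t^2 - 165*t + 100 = (t - 5)*(t^3 - 10*t^2 + 29*t - 20) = (t - 5)^2*(t^2 - 5*t + 4) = (t - 5)^2*(t - 1)*(t - 4)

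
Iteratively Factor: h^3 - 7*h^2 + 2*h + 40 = (h - 5)*(h^2 - 2*h - 8) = (h - 5)*(h - 4)*(h + 2)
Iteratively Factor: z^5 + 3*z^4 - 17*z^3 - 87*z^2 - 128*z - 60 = (z - 5)*(z^4 + 8*z^3 + 23*z^2 + 28*z + 12) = (z - 5)*(z + 2)*(z^3 + 6*z^2 + 11*z + 6) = (z - 5)*(z + 2)^2*(z^2 + 4*z + 3) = (z - 5)*(z + 2)^2*(z + 3)*(z + 1)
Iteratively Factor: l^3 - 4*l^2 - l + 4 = (l - 1)*(l^2 - 3*l - 4) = (l - 1)*(l + 1)*(l - 4)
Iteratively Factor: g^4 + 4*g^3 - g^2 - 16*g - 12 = (g + 2)*(g^3 + 2*g^2 - 5*g - 6) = (g + 1)*(g + 2)*(g^2 + g - 6) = (g + 1)*(g + 2)*(g + 3)*(g - 2)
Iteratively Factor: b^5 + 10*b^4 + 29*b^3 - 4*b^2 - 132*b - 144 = (b + 3)*(b^4 + 7*b^3 + 8*b^2 - 28*b - 48) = (b + 2)*(b + 3)*(b^3 + 5*b^2 - 2*b - 24) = (b + 2)*(b + 3)^2*(b^2 + 2*b - 8) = (b + 2)*(b + 3)^2*(b + 4)*(b - 2)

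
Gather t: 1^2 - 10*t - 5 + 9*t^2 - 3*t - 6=9*t^2 - 13*t - 10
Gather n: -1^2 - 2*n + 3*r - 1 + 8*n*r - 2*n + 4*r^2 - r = n*(8*r - 4) + 4*r^2 + 2*r - 2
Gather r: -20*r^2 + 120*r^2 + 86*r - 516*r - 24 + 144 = 100*r^2 - 430*r + 120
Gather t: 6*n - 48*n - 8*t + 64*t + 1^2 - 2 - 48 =-42*n + 56*t - 49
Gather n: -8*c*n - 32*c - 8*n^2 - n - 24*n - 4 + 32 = -32*c - 8*n^2 + n*(-8*c - 25) + 28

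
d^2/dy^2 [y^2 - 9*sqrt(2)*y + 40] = 2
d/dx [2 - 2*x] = -2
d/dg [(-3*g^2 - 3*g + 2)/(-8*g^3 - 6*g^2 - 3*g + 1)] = 3*(-8*g^4 - 16*g^3 + 13*g^2 + 6*g + 1)/(64*g^6 + 96*g^5 + 84*g^4 + 20*g^3 - 3*g^2 - 6*g + 1)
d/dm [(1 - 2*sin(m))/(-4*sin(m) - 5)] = 14*cos(m)/(4*sin(m) + 5)^2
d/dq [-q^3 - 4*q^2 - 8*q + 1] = -3*q^2 - 8*q - 8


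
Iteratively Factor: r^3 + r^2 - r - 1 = (r + 1)*(r^2 - 1) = (r - 1)*(r + 1)*(r + 1)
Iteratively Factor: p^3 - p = (p)*(p^2 - 1) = p*(p - 1)*(p + 1)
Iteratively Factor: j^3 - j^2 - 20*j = (j + 4)*(j^2 - 5*j) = j*(j + 4)*(j - 5)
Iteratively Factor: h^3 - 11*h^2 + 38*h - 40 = (h - 2)*(h^2 - 9*h + 20) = (h - 5)*(h - 2)*(h - 4)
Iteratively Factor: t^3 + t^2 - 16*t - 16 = (t + 1)*(t^2 - 16) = (t - 4)*(t + 1)*(t + 4)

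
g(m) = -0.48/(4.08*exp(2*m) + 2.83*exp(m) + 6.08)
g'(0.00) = 0.03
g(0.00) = -0.04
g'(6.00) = 0.00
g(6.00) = 0.00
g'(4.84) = 0.00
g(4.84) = -0.00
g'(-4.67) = 0.00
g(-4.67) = -0.08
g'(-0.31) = 0.03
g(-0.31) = -0.05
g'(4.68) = 0.00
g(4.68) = -0.00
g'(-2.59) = 0.00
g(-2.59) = -0.08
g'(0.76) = 0.02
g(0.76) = -0.02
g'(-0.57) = 0.03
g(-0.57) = -0.05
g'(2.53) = 0.00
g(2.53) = -0.00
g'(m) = -0.48*(-8.16*exp(2*m) - 2.83*exp(m))/(4.08*exp(2*m) + 2.83*exp(m) + 6.08)^2 = (3.9168*exp(m) + 1.3584)*exp(m)/(4.08*exp(2*m) + 2.83*exp(m) + 6.08)^2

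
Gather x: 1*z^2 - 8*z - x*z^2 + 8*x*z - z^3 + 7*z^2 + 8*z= x*(-z^2 + 8*z) - z^3 + 8*z^2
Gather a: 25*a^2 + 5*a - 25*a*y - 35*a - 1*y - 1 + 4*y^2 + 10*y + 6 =25*a^2 + a*(-25*y - 30) + 4*y^2 + 9*y + 5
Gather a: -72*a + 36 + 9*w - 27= -72*a + 9*w + 9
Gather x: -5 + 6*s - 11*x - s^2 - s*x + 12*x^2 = -s^2 + 6*s + 12*x^2 + x*(-s - 11) - 5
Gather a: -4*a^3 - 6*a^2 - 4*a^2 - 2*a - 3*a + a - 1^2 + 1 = -4*a^3 - 10*a^2 - 4*a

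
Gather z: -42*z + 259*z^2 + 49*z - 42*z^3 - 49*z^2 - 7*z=-42*z^3 + 210*z^2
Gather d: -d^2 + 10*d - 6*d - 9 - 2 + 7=-d^2 + 4*d - 4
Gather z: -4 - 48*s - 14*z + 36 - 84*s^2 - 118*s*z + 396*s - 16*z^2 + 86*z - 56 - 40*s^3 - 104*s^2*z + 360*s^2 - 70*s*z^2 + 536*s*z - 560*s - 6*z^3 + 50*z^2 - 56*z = -40*s^3 + 276*s^2 - 212*s - 6*z^3 + z^2*(34 - 70*s) + z*(-104*s^2 + 418*s + 16) - 24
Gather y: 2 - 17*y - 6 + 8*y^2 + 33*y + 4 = 8*y^2 + 16*y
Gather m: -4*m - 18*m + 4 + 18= 22 - 22*m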